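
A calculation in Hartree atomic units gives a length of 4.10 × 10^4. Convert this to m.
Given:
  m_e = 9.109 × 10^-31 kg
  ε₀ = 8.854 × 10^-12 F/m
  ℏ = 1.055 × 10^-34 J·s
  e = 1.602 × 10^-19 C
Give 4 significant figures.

2.172 × 10^-6 m

One Bohr radius: a₀ = 4πε₀ℏ²/(m_e e²) = 5.297 × 10^-11 m.
4.10 × 10^4 × 5.297 × 10^-11 m = 2.172 × 10^-6 m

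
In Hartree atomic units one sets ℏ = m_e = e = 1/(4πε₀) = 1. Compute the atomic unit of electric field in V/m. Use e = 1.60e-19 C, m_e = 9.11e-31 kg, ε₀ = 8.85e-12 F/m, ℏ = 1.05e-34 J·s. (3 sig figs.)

E_au = E_h/(e a₀) = m_e²e⁵/((4πε₀)³ℏ⁴)
E_h = 4.38e-18 J
a₀ = 5.26e-11 m
E_h/(e·a₀) = 5.20e11 V/m

5.20e11 V/m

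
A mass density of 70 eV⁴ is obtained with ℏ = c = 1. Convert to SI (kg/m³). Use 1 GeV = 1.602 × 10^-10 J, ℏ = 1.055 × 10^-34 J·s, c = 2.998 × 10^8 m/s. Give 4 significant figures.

1.621 × 10^-14 kg/m³

Mass density is [E]/(c²[L]³) = [E]⁴/(ℏ³c⁵).
1 GeV⁴ → 1/(ℏ³c⁵) × (1 GeV in J)⁴ = 2.316 × 10^20 kg/m³.
Convert the energy scale: 70 eV⁴ = 7.00 × 10^-35 GeV⁴.
Result: 7.00 × 10^-35 × 2.316 × 10^20 = 1.621 × 10^-14 kg/m³.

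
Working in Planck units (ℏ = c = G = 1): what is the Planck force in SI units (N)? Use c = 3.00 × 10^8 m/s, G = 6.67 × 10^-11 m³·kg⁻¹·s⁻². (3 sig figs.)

From ℏ = c = G = 1 the force scale is F_P = c⁴/G.
  = 8.10 × 10^33 / 6.67 × 10^-11
  = 1.21 × 10^44 N

1.21 × 10^44 N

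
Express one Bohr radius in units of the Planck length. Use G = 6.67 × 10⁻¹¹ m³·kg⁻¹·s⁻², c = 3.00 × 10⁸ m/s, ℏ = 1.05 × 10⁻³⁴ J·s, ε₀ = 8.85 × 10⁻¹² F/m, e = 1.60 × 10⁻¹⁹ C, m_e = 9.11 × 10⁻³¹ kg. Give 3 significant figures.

3.26 × 10²⁴

Bohr radius: a₀ = 4πε₀ℏ²/(m_e e²) = 5.26 × 10⁻¹¹ m
Planck length: ℓ_P = √(ℏG/c³) = 1.61 × 10⁻³⁵ m
ratio = 5.26 × 10⁻¹¹ / 1.61 × 10⁻³⁵ = 3.26 × 10²⁴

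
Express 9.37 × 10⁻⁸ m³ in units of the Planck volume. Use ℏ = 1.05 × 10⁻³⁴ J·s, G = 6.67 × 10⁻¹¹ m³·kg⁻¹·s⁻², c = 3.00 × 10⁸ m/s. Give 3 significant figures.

Planck volume: V_P = (ℏG/c³)^(3/2) = 4.18 × 10⁻¹⁰⁵ m³.
9.37 × 10⁻⁸ / 4.18 × 10⁻¹⁰⁵ = 2.24 × 10⁹⁷

2.24 × 10⁹⁷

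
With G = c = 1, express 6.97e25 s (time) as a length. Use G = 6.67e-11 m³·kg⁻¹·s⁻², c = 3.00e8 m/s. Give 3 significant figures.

Time → length via c.
6.97e25 s × (c) = 2.09e34 m

2.09e34 m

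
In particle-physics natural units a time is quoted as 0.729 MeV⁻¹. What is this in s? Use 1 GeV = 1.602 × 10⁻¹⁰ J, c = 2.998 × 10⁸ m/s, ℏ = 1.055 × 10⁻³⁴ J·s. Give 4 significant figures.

4.801 × 10⁻²² s

A time is [E]⁻¹ in ℏ=c=1; restore one factor of ℏ.
1 GeV⁻¹ → ℏ × (1 GeV in J)⁻¹ = 6.586 × 10⁻²⁵ s.
Convert the energy scale: 0.729 MeV⁻¹ = 729 GeV⁻¹.
Result: 729 × 6.586 × 10⁻²⁵ = 4.801 × 10⁻²² s.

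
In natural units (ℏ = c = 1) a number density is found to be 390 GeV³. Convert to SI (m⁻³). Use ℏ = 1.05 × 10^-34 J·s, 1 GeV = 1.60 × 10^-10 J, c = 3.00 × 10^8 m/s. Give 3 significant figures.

5.11 × 10^49 m⁻³

Number density is [L]⁻³ = [E]³/(ℏc)³.
1 GeV³ → 1/(ℏc)³ × (1 GeV in J)³ = 1.31 × 10^47 m⁻³.
Result: 390 × 1.31 × 10^47 = 5.11 × 10^49 m⁻³.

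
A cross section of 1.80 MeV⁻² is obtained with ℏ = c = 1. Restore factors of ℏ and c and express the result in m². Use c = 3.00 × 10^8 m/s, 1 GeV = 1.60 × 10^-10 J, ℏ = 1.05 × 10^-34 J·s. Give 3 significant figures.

6.98 × 10^-26 m²

Area is [L]² = [E]⁻²·(ℏc)²; restore (ℏc)².
1 GeV⁻² → (ℏc)² × (1 GeV in J)⁻² = 3.88 × 10^-32 m².
Convert the energy scale: 1.80 MeV⁻² = 1.80 × 10^6 GeV⁻².
Result: 1.80 × 10^6 × 3.88 × 10^-32 = 6.98 × 10^-26 m².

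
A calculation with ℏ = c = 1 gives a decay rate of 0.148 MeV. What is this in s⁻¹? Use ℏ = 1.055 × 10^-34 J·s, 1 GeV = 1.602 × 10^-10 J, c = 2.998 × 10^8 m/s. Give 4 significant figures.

A rate is [E]/ℏ; divide by ℏ.
1 GeV → 1/ℏ × (1 GeV in J) = 1.518 × 10^24 s⁻¹.
Convert the energy scale: 0.148 MeV = 1.48 × 10^-4 GeV.
Result: 1.48 × 10^-4 × 1.518 × 10^24 = 2.247 × 10^20 s⁻¹.

2.247 × 10^20 s⁻¹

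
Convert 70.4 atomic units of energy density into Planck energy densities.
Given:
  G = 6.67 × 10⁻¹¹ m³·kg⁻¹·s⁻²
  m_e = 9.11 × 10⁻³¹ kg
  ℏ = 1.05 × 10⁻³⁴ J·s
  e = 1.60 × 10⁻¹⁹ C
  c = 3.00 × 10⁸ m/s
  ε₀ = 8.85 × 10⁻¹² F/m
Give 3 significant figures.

4.53 × 10⁻⁹⁹

atomic unit of energy density: u_au = E_h/a₀³ = m_e⁴e¹⁰/((4πε₀)⁵ℏ⁸) = 3.01 × 10¹³ J/m³
Planck energy density: u_P = c⁷/(ℏG²) = 4.68 × 10¹¹³ J/m³
70.4 × 3.01 × 10¹³ / 4.68 × 10¹¹³ = 4.53 × 10⁻⁹⁹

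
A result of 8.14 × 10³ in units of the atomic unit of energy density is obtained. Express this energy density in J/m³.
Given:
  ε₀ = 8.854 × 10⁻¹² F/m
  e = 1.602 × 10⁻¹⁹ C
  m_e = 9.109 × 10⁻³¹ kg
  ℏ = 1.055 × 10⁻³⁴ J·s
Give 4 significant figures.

One atomic unit of energy density: u_au = E_h/a₀³ = m_e⁴e¹⁰/((4πε₀)⁵ℏ⁸) = 2.929 × 10¹³ J/m³.
8.14 × 10³ × 2.929 × 10¹³ J/m³ = 2.384 × 10¹⁷ J/m³

2.384 × 10¹⁷ J/m³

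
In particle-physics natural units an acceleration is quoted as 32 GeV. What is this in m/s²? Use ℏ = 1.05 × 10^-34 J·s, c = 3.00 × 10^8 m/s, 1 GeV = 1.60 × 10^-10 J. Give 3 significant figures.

Acceleration is [L]/[T]² = c·[E]/ℏ.
1 GeV → c/ℏ × (1 GeV in J) = 4.57 × 10^32 m/s².
Result: 32 × 4.57 × 10^32 = 1.46 × 10^34 m/s².

1.46 × 10^34 m/s²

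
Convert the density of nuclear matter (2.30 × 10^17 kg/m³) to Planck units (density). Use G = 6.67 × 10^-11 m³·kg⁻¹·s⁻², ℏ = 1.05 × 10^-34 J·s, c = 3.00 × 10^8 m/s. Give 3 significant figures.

Planck density: ρ_P = c⁵/(ℏG²) = 5.20 × 10^96 kg/m³.
2.30 × 10^17 / 5.20 × 10^96 = 4.42 × 10^-80

4.42 × 10^-80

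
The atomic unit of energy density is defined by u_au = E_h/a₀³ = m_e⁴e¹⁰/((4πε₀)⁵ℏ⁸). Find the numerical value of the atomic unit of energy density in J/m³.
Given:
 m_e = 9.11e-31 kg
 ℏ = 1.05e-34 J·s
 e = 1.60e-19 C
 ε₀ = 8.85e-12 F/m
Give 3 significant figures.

u_au = E_h/a₀³ = m_e⁴e¹⁰/((4πε₀)⁵ℏ⁸)
E_h = 4.38e-18 J
a₀ = 5.26e-11 m
E_h/a₀³ = 3.01e13 J/m³

3.01e13 J/m³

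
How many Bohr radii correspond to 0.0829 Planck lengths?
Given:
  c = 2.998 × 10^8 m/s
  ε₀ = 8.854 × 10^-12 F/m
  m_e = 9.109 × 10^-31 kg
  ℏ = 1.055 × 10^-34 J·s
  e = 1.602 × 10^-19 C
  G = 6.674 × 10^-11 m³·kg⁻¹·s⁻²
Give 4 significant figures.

2.530 × 10^-26

Planck length: ℓ_P = √(ℏG/c³) = 1.616 × 10^-35 m
Bohr radius: a₀ = 4πε₀ℏ²/(m_e e²) = 5.297 × 10^-11 m
0.0829 × 1.616 × 10^-35 / 5.297 × 10^-11 = 2.530 × 10^-26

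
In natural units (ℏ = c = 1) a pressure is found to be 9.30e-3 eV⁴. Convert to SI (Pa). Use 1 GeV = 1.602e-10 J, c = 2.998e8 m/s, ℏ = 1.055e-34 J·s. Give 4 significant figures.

0.1936 Pa

Pressure is [E]/[L]³ = [E]⁴/(ℏc)³.
1 GeV⁴ → 1/(ℏc)³ × (1 GeV in J)⁴ = 2.082e37 Pa.
Convert the energy scale: 9.30e-3 eV⁴ = 9.30e-39 GeV⁴.
Result: 9.30e-39 × 2.082e37 = 0.1936 Pa.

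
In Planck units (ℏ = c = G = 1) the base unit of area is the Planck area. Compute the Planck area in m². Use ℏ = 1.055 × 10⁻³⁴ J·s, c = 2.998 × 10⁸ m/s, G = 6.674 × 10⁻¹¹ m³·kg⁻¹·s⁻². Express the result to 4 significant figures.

2.613 × 10⁻⁷⁰ m²

A_P = ℏG/c³
  = 7.041 × 10⁻⁴⁵ / 2.695 × 10²⁵
  = 2.613 × 10⁻⁷⁰ m²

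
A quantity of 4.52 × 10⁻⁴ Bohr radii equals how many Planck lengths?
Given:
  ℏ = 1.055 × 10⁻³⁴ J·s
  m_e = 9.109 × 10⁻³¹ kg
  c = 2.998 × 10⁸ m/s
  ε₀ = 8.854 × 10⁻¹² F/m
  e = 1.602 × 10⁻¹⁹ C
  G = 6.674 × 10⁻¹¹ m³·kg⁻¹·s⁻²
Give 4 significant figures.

Bohr radius: a₀ = 4πε₀ℏ²/(m_e e²) = 5.297 × 10⁻¹¹ m
Planck length: ℓ_P = √(ℏG/c³) = 1.616 × 10⁻³⁵ m
4.52 × 10⁻⁴ × 5.297 × 10⁻¹¹ / 1.616 × 10⁻³⁵ = 1.481 × 10²¹

1.481 × 10²¹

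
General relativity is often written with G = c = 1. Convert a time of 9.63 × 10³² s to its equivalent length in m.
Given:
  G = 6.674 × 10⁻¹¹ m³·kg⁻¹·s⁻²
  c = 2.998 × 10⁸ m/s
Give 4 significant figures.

2.887 × 10⁴¹ m

Time → length via c.
9.63 × 10³² s × (c) = 2.887 × 10⁴¹ m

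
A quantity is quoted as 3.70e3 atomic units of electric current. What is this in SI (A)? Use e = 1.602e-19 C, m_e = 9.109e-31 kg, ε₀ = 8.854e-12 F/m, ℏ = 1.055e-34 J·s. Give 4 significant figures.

One atomic unit of electric current: I_au = e E_h/ℏ = m_e e⁵/((4πε₀)²ℏ³) = 6.612e-3 A.
3.70e3 × 6.612e-3 A = 24.46 A

24.46 A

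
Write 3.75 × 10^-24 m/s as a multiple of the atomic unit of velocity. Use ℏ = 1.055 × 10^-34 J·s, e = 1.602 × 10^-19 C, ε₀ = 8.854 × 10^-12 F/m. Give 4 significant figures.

atomic unit of velocity: v_au = e²/(4πε₀ℏ) = 2.186 × 10^6 m/s.
3.75 × 10^-24 / 2.186 × 10^6 = 1.715 × 10^-30

1.715 × 10^-30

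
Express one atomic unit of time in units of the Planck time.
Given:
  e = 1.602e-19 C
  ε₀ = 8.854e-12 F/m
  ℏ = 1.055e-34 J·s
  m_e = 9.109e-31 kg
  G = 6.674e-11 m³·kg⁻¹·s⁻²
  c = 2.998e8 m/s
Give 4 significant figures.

atomic unit of time: τ_au = (4πε₀)²ℏ³/(m_e e⁴) = 2.423e-17 s
Planck time: t_P = √(ℏG/c⁵) = 5.392e-44 s
ratio = 2.423e-17 / 5.392e-44 = 4.494e26

4.494e26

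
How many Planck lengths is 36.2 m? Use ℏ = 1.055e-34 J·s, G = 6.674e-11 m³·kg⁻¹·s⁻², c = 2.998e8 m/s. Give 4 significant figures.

Planck length: ℓ_P = √(ℏG/c³) = 1.616e-35 m.
36.2 / 1.616e-35 = 2.239e36

2.239e36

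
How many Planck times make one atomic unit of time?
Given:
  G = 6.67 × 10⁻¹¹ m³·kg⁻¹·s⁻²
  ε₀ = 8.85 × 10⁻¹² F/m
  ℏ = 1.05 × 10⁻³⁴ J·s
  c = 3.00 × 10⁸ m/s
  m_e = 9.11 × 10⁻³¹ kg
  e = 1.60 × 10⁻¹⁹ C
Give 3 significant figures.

4.47 × 10²⁶

atomic unit of time: τ_au = (4πε₀)²ℏ³/(m_e e⁴) = 2.40 × 10⁻¹⁷ s
Planck time: t_P = √(ℏG/c⁵) = 5.37 × 10⁻⁴⁴ s
ratio = 2.40 × 10⁻¹⁷ / 5.37 × 10⁻⁴⁴ = 4.47 × 10²⁶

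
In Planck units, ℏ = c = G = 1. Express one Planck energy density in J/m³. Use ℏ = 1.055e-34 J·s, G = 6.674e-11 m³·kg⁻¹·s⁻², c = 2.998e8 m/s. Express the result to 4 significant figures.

4.632e113 J/m³

From ℏ = c = G = 1 the energy density scale is u_P = c⁷/(ℏG²).
  = 2.177e59 / 4.699e-55
  = 4.632e113 J/m³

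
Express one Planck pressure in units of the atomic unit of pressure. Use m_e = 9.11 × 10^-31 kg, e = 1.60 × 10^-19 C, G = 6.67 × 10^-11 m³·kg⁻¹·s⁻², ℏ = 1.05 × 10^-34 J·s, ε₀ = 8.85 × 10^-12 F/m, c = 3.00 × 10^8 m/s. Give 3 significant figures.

Planck pressure: p_P = c⁷/(ℏG²) = 4.68 × 10^113 Pa
atomic unit of pressure: P_au = E_h/a₀³ = m_e⁴e¹⁰/((4πε₀)⁵ℏ⁸) = 3.01 × 10^13 Pa
ratio = 4.68 × 10^113 / 3.01 × 10^13 = 1.55 × 10^100

1.55 × 10^100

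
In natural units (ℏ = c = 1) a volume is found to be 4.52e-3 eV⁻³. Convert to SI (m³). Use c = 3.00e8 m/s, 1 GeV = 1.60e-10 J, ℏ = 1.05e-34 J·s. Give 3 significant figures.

Volume is [L]³ = [E]⁻³·(ℏc)³.
1 GeV⁻³ → (ℏc)³ × (1 GeV in J)⁻³ = 7.63e-48 m³.
Convert the energy scale: 4.52e-3 eV⁻³ = 4.52e24 GeV⁻³.
Result: 4.52e24 × 7.63e-48 = 3.45e-23 m³.

3.45e-23 m³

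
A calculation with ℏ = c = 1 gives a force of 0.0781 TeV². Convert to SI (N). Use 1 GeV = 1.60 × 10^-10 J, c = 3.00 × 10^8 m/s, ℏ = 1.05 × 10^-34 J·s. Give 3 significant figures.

6.35 × 10^10 N

Force is [E]/[L] = [E]²/(ℏc); restore (ℏc)⁻¹.
1 GeV² → 1/(ℏc) × (1 GeV in J)² = 8.13 × 10^5 N.
Convert the energy scale: 0.0781 TeV² = 7.81 × 10^4 GeV².
Result: 7.81 × 10^4 × 8.13 × 10^5 = 6.35 × 10^10 N.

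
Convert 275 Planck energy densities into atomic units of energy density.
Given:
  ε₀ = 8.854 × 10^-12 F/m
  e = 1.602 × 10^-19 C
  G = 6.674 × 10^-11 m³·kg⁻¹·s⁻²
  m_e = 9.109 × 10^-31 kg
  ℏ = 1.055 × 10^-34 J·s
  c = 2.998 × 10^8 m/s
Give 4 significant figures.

Planck energy density: u_P = c⁷/(ℏG²) = 4.632 × 10^113 J/m³
atomic unit of energy density: u_au = E_h/a₀³ = m_e⁴e¹⁰/((4πε₀)⁵ℏ⁸) = 2.929 × 10^13 J/m³
275 × 4.632 × 10^113 / 2.929 × 10^13 = 4.349 × 10^102

4.349 × 10^102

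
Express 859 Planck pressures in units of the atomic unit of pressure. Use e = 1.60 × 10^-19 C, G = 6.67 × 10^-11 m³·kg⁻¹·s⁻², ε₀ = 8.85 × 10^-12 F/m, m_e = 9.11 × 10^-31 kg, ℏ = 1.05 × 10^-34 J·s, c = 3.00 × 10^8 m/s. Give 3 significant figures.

1.33 × 10^103

Planck pressure: p_P = c⁷/(ℏG²) = 4.68 × 10^113 Pa
atomic unit of pressure: P_au = E_h/a₀³ = m_e⁴e¹⁰/((4πε₀)⁵ℏ⁸) = 3.01 × 10^13 Pa
859 × 4.68 × 10^113 / 3.01 × 10^13 = 1.33 × 10^103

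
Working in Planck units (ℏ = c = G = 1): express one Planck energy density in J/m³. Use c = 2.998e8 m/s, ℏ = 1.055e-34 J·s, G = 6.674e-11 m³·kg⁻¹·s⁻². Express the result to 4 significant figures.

The unique combination of the constants set to 1 with dimensions of energy density is u_P = c⁷/(ℏG²).
  = 2.177e59 / 4.699e-55
  = 4.632e113 J/m³

4.632e113 J/m³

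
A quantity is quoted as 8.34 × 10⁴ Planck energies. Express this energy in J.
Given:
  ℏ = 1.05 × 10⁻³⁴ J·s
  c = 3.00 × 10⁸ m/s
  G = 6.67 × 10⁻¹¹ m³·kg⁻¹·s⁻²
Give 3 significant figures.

1.63 × 10¹⁴ J

One Planck energy: E_P = √(ℏc⁵/G) = 1.96 × 10⁹ J.
8.34 × 10⁴ × 1.96 × 10⁹ J = 1.63 × 10¹⁴ J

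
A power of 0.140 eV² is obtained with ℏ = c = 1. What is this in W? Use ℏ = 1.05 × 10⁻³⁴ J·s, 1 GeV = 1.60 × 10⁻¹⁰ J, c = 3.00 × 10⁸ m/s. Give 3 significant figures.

Power is [E]/[T] = [E]²/ℏ.
1 GeV² → 1/ℏ × (1 GeV in J)² = 2.44 × 10¹⁴ W.
Convert the energy scale: 0.140 eV² = 1.40 × 10⁻¹⁹ GeV².
Result: 1.40 × 10⁻¹⁹ × 2.44 × 10¹⁴ = 3.41 × 10⁻⁵ W.

3.41 × 10⁻⁵ W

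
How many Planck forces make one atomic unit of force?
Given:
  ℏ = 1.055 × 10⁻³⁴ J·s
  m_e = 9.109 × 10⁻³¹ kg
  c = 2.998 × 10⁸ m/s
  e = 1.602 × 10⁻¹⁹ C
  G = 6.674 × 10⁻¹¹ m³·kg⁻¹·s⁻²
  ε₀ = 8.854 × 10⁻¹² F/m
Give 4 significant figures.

atomic unit of force: F_au = E_h/a₀ = m_e²e⁶/((4πε₀)³ℏ⁴) = 8.220 × 10⁻⁸ N
Planck force: F_P = c⁴/G = 1.210 × 10⁴⁴ N
ratio = 8.220 × 10⁻⁸ / 1.210 × 10⁴⁴ = 6.791 × 10⁻⁵²

6.791 × 10⁻⁵²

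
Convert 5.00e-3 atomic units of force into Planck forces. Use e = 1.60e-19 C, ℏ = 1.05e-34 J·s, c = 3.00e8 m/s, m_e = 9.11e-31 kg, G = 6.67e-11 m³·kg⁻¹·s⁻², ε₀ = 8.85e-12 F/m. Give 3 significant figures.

3.43e-54

atomic unit of force: F_au = E_h/a₀ = m_e²e⁶/((4πε₀)³ℏ⁴) = 8.33e-8 N
Planck force: F_P = c⁴/G = 1.21e44 N
5.00e-3 × 8.33e-8 / 1.21e44 = 3.43e-54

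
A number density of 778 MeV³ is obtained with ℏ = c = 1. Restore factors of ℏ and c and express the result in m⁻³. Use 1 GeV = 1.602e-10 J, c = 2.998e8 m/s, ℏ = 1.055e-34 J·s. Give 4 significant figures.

1.011e41 m⁻³

Number density is [L]⁻³ = [E]³/(ℏc)³.
1 GeV³ → 1/(ℏc)³ × (1 GeV in J)³ = 1.299e47 m⁻³.
Convert the energy scale: 778 MeV³ = 7.78e-7 GeV³.
Result: 7.78e-7 × 1.299e47 = 1.011e41 m⁻³.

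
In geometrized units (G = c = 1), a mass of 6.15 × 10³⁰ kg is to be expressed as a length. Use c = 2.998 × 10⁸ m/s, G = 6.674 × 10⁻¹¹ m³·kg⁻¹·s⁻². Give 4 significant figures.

In G = c = 1 units mass has dimensions of length; the conversion factor is G/c².
6.15 × 10³⁰ kg × (G/c²) = 4.567 × 10³ m

4.567 × 10³ m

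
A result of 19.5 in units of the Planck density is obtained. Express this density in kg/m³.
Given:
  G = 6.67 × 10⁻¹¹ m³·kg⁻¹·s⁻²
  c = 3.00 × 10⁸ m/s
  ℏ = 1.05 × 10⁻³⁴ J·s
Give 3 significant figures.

1.01 × 10⁹⁸ kg/m³

One Planck density: ρ_P = c⁵/(ℏG²) = 5.20 × 10⁹⁶ kg/m³.
19.5 × 5.20 × 10⁹⁶ kg/m³ = 1.01 × 10⁹⁸ kg/m³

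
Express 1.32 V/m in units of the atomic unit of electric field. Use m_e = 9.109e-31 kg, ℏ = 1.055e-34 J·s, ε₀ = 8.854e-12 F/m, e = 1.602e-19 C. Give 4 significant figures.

atomic unit of electric field: E_au = E_h/(e a₀) = m_e²e⁵/((4πε₀)³ℏ⁴) = 5.131e11 V/m.
1.32 / 5.131e11 = 2.573e-12

2.573e-12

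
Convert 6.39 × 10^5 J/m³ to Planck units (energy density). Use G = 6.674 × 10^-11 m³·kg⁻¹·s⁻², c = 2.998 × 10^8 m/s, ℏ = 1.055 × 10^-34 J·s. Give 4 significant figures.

1.379 × 10^-108

Planck energy density: u_P = c⁷/(ℏG²) = 4.632 × 10^113 J/m³.
6.39 × 10^5 / 4.632 × 10^113 = 1.379 × 10^-108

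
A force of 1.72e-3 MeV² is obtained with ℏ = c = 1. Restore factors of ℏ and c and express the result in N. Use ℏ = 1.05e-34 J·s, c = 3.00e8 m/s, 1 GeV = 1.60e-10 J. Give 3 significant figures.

1.40e-3 N

Force is [E]/[L] = [E]²/(ℏc); restore (ℏc)⁻¹.
1 GeV² → 1/(ℏc) × (1 GeV in J)² = 8.13e5 N.
Convert the energy scale: 1.72e-3 MeV² = 1.72e-9 GeV².
Result: 1.72e-9 × 8.13e5 = 1.40e-3 N.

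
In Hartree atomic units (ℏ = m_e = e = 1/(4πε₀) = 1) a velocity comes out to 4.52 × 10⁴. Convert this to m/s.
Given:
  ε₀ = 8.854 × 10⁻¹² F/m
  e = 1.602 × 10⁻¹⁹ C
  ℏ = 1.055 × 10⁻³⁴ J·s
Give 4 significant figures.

One atomic unit of velocity: v_au = e²/(4πε₀ℏ) = 2.186 × 10⁶ m/s.
4.52 × 10⁴ × 2.186 × 10⁶ m/s = 9.882 × 10¹⁰ m/s

9.882 × 10¹⁰ m/s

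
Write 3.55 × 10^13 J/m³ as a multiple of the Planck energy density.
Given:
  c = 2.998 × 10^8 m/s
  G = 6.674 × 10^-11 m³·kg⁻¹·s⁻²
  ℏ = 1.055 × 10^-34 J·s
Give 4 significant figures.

Planck energy density: u_P = c⁷/(ℏG²) = 4.632 × 10^113 J/m³.
3.55 × 10^13 / 4.632 × 10^113 = 7.664 × 10^-101

7.664 × 10^-101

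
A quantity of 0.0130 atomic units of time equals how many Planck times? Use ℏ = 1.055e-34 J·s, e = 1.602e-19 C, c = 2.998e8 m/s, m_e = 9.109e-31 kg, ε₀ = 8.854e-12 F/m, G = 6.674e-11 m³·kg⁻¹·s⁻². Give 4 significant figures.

5.842e24

atomic unit of time: τ_au = (4πε₀)²ℏ³/(m_e e⁴) = 2.423e-17 s
Planck time: t_P = √(ℏG/c⁵) = 5.392e-44 s
0.0130 × 2.423e-17 / 5.392e-44 = 5.842e24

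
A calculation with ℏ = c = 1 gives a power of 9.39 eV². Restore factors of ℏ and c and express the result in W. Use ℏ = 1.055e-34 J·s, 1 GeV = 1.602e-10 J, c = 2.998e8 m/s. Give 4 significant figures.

Power is [E]/[T] = [E]²/ℏ.
1 GeV² → 1/ℏ × (1 GeV in J)² = 2.433e14 W.
Convert the energy scale: 9.39 eV² = 9.39e-18 GeV².
Result: 9.39e-18 × 2.433e14 = 2.284e-3 W.

2.284e-3 W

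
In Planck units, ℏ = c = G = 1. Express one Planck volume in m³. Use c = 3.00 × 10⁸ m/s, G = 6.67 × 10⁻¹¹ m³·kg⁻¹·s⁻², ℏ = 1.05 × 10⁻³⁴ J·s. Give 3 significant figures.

From ℏ = c = G = 1 the volume scale is V_P = (ℏG/c³)^(3/2).
  = √(1.75 × 10⁻²⁰⁹)
  = 4.18 × 10⁻¹⁰⁵ m³

4.18 × 10⁻¹⁰⁵ m³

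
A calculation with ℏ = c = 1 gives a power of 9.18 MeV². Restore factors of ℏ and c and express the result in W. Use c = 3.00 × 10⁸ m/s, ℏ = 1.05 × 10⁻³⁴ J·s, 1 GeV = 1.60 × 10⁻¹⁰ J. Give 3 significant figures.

Power is [E]/[T] = [E]²/ℏ.
1 GeV² → 1/ℏ × (1 GeV in J)² = 2.44 × 10¹⁴ W.
Convert the energy scale: 9.18 MeV² = 9.18 × 10⁻⁶ GeV².
Result: 9.18 × 10⁻⁶ × 2.44 × 10¹⁴ = 2.24 × 10⁹ W.

2.24 × 10⁹ W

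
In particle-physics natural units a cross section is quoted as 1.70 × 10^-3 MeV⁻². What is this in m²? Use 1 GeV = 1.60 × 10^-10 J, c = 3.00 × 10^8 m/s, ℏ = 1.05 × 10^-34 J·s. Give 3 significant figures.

Area is [L]² = [E]⁻²·(ℏc)²; restore (ℏc)².
1 GeV⁻² → (ℏc)² × (1 GeV in J)⁻² = 3.88 × 10^-32 m².
Convert the energy scale: 1.70 × 10^-3 MeV⁻² = 1.70 × 10^3 GeV⁻².
Result: 1.70 × 10^3 × 3.88 × 10^-32 = 6.59 × 10^-29 m².

6.59 × 10^-29 m²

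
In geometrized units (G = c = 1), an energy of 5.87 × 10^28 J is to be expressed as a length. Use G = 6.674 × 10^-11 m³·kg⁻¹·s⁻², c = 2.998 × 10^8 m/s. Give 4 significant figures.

Energy → length via G/c⁴.
5.87 × 10^28 J × (G/c⁴) = 4.850 × 10^-16 m

4.850 × 10^-16 m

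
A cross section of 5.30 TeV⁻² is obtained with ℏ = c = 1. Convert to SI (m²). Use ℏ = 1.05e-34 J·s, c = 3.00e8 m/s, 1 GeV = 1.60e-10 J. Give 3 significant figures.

Area is [L]² = [E]⁻²·(ℏc)²; restore (ℏc)².
1 GeV⁻² → (ℏc)² × (1 GeV in J)⁻² = 3.88e-32 m².
Convert the energy scale: 5.30 TeV⁻² = 5.30e-6 GeV⁻².
Result: 5.30e-6 × 3.88e-32 = 2.05e-37 m².

2.05e-37 m²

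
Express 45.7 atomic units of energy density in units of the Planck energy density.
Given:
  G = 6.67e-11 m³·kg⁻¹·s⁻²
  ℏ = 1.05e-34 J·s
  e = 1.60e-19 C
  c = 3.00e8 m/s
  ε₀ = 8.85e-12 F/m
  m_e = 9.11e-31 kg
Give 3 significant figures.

atomic unit of energy density: u_au = E_h/a₀³ = m_e⁴e¹⁰/((4πε₀)⁵ℏ⁸) = 3.01e13 J/m³
Planck energy density: u_P = c⁷/(ℏG²) = 4.68e113 J/m³
45.7 × 3.01e13 / 4.68e113 = 2.94e-99

2.94e-99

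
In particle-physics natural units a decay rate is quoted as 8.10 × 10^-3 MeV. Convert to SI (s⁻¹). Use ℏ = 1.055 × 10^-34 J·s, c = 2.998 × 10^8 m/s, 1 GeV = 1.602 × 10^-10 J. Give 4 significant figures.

A rate is [E]/ℏ; divide by ℏ.
1 GeV → 1/ℏ × (1 GeV in J) = 1.518 × 10^24 s⁻¹.
Convert the energy scale: 8.10 × 10^-3 MeV = 8.10 × 10^-6 GeV.
Result: 8.10 × 10^-6 × 1.518 × 10^24 = 1.230 × 10^19 s⁻¹.

1.230 × 10^19 s⁻¹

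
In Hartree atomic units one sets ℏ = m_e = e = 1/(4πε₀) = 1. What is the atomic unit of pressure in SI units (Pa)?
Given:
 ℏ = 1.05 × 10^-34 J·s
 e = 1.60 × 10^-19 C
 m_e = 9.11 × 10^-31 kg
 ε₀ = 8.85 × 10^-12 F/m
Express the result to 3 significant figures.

3.01 × 10^13 Pa

P_au = E_h/a₀³ = m_e⁴e¹⁰/((4πε₀)⁵ℏ⁸)
E_h = 4.38 × 10^-18 J
a₀ = 5.26 × 10^-11 m
E_h/a₀³ = 3.01 × 10^13 Pa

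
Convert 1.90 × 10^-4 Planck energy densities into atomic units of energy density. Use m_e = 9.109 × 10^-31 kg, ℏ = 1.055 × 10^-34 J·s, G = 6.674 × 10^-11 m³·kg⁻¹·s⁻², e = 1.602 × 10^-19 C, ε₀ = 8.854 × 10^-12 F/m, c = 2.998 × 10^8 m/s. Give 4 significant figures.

Planck energy density: u_P = c⁷/(ℏG²) = 4.632 × 10^113 J/m³
atomic unit of energy density: u_au = E_h/a₀³ = m_e⁴e¹⁰/((4πε₀)⁵ℏ⁸) = 2.929 × 10^13 J/m³
1.90 × 10^-4 × 4.632 × 10^113 / 2.929 × 10^13 = 3.005 × 10^96

3.005 × 10^96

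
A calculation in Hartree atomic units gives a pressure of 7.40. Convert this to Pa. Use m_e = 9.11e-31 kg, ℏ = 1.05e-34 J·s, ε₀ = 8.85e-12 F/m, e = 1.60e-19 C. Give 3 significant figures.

2.23e14 Pa

One atomic unit of pressure: P_au = E_h/a₀³ = m_e⁴e¹⁰/((4πε₀)⁵ℏ⁸) = 3.01e13 Pa.
7.40 × 3.01e13 Pa = 2.23e14 Pa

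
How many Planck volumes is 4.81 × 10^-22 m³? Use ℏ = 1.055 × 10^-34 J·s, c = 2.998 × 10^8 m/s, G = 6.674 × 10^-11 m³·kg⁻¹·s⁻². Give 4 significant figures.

Planck volume: V_P = (ℏG/c³)^(3/2) = 4.224 × 10^-105 m³.
4.81 × 10^-22 / 4.224 × 10^-105 = 1.139 × 10^83

1.139 × 10^83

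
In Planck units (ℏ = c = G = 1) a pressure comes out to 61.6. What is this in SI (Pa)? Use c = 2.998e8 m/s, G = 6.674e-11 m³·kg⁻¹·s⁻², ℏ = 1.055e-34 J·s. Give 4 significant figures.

2.853e115 Pa

One Planck pressure: p_P = c⁷/(ℏG²) = 4.632e113 Pa.
61.6 × 4.632e113 Pa = 2.853e115 Pa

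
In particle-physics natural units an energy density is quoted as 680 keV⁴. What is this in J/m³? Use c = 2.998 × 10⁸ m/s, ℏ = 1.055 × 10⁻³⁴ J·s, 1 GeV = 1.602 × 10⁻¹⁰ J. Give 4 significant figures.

1.415 × 10¹⁶ J/m³

[E]/[L]³ = [E]⁴/(ℏc)³; restore (ℏc)⁻³.
1 GeV⁴ → 1/(ℏc)³ × (1 GeV in J)⁴ = 2.082 × 10³⁷ J/m³.
Convert the energy scale: 680 keV⁴ = 6.80 × 10⁻²² GeV⁴.
Result: 6.80 × 10⁻²² × 2.082 × 10³⁷ = 1.415 × 10¹⁶ J/m³.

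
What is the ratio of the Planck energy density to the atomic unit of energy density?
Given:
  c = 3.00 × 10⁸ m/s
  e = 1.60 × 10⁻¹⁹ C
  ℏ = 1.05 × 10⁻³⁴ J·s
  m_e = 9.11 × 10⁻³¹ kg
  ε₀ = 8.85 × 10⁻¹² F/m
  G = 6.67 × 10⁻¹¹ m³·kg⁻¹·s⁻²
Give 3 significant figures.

1.55 × 10¹⁰⁰

Planck energy density: u_P = c⁷/(ℏG²) = 4.68 × 10¹¹³ J/m³
atomic unit of energy density: u_au = E_h/a₀³ = m_e⁴e¹⁰/((4πε₀)⁵ℏ⁸) = 3.01 × 10¹³ J/m³
ratio = 4.68 × 10¹¹³ / 3.01 × 10¹³ = 1.55 × 10¹⁰⁰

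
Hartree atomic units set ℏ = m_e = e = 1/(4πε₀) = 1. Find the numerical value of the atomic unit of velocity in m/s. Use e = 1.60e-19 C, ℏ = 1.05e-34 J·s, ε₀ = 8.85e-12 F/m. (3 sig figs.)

From ℏ = m_e = e = 1/(4πε₀) = 1 the velocity scale is v_au = e²/(4πε₀ℏ).
  = 2.56e-38 / 1.17e-44
  = 2.19e6 m/s

2.19e6 m/s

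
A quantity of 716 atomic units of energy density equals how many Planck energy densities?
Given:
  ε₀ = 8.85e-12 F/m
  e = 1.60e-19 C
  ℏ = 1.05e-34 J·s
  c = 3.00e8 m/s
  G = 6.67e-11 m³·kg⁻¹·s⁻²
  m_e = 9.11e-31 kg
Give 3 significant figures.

atomic unit of energy density: u_au = E_h/a₀³ = m_e⁴e¹⁰/((4πε₀)⁵ℏ⁸) = 3.01e13 J/m³
Planck energy density: u_P = c⁷/(ℏG²) = 4.68e113 J/m³
716 × 3.01e13 / 4.68e113 = 4.61e-98

4.61e-98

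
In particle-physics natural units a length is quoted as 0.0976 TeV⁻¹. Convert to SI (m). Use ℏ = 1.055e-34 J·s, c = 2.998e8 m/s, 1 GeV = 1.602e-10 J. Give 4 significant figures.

A length is [E]⁻¹ in ℏ=c=1; restore one factor of ℏc.
1 GeV⁻¹ → ℏc × (1 GeV in J)⁻¹ = 1.974e-16 m.
Convert the energy scale: 0.0976 TeV⁻¹ = 9.76e-5 GeV⁻¹.
Result: 9.76e-5 × 1.974e-16 = 1.927e-20 m.

1.927e-20 m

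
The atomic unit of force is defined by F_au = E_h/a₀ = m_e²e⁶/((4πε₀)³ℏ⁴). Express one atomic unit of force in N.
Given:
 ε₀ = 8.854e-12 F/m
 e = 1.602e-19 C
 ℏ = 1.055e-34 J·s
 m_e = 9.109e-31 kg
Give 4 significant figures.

F_au = E_h/a₀ = m_e²e⁶/((4πε₀)³ℏ⁴)
E_h = 4.354e-18 J
a₀ = 5.297e-11 m
E_h/a₀ = 8.220e-8 N

8.220e-8 N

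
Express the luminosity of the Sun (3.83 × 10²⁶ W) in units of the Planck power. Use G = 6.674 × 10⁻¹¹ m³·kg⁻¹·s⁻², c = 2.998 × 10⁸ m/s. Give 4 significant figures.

1.055 × 10⁻²⁶

Planck power: P_P = c⁵/G = 3.629 × 10⁵² W.
3.83 × 10²⁶ / 3.629 × 10⁵² = 1.055 × 10⁻²⁶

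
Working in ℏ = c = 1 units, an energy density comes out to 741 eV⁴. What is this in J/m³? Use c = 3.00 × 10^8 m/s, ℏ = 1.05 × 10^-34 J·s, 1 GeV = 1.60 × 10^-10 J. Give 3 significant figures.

[E]/[L]³ = [E]⁴/(ℏc)³; restore (ℏc)⁻³.
1 GeV⁴ → 1/(ℏc)³ × (1 GeV in J)⁴ = 2.10 × 10^37 J/m³.
Convert the energy scale: 741 eV⁴ = 7.41 × 10^-34 GeV⁴.
Result: 7.41 × 10^-34 × 2.10 × 10^37 = 1.55 × 10^4 J/m³.

1.55 × 10^4 J/m³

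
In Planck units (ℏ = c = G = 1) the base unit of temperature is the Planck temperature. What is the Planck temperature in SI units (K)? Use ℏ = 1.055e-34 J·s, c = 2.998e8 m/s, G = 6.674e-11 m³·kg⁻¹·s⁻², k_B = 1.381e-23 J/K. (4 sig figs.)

T_P = √(ℏc⁵/G) / k_B
  = √(3.828e18) × 7.241e22
  = 1.417e32 K

1.417e32 K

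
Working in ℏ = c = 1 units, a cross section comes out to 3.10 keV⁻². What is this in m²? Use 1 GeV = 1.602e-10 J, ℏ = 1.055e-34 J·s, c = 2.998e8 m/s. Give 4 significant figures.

1.208e-19 m²

Area is [L]² = [E]⁻²·(ℏc)²; restore (ℏc)².
1 GeV⁻² → (ℏc)² × (1 GeV in J)⁻² = 3.898e-32 m².
Convert the energy scale: 3.10 keV⁻² = 3.10e12 GeV⁻².
Result: 3.10e12 × 3.898e-32 = 1.208e-19 m².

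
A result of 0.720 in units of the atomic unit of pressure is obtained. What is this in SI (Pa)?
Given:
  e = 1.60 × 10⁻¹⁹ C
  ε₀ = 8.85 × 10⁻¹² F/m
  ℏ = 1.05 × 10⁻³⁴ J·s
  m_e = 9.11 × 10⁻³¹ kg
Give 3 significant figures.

2.17 × 10¹³ Pa

One atomic unit of pressure: P_au = E_h/a₀³ = m_e⁴e¹⁰/((4πε₀)⁵ℏ⁸) = 3.01 × 10¹³ Pa.
0.720 × 3.01 × 10¹³ Pa = 2.17 × 10¹³ Pa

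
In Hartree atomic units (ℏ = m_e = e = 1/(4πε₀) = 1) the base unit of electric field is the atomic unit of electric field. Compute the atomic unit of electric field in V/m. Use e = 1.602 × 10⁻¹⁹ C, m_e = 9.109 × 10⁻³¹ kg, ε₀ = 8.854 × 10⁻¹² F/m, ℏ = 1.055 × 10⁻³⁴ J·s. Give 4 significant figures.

E_au = E_h/(e a₀) = m_e²e⁵/((4πε₀)³ℏ⁴)
E_h = 4.354 × 10⁻¹⁸ J
a₀ = 5.297 × 10⁻¹¹ m
E_h/(e·a₀) = 5.131 × 10¹¹ V/m

5.131 × 10¹¹ V/m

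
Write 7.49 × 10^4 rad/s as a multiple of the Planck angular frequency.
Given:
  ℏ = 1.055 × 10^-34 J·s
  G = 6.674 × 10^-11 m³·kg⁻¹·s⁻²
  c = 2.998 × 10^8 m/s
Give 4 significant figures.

Planck angular frequency: ω_P = √(c⁵/(ℏG)) = 1.855 × 10^43 rad/s.
7.49 × 10^4 / 1.855 × 10^43 = 4.039 × 10^-39

4.039 × 10^-39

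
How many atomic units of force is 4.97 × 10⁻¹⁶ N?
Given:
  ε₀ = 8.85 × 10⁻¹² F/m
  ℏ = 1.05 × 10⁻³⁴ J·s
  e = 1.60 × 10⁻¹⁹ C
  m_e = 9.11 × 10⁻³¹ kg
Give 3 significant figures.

5.97 × 10⁻⁹

atomic unit of force: F_au = E_h/a₀ = m_e²e⁶/((4πε₀)³ℏ⁴) = 8.33 × 10⁻⁸ N.
4.97 × 10⁻¹⁶ / 8.33 × 10⁻⁸ = 5.97 × 10⁻⁹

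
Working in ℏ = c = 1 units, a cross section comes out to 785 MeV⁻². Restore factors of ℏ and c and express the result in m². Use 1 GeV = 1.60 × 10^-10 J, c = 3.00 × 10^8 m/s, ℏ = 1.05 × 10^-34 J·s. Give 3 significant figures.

3.04 × 10^-23 m²

Area is [L]² = [E]⁻²·(ℏc)²; restore (ℏc)².
1 GeV⁻² → (ℏc)² × (1 GeV in J)⁻² = 3.88 × 10^-32 m².
Convert the energy scale: 785 MeV⁻² = 7.85 × 10^8 GeV⁻².
Result: 7.85 × 10^8 × 3.88 × 10^-32 = 3.04 × 10^-23 m².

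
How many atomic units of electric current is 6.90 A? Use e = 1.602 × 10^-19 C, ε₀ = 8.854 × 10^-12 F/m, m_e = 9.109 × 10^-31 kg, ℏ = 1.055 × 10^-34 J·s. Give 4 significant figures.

atomic unit of electric current: I_au = e E_h/ℏ = m_e e⁵/((4πε₀)²ℏ³) = 6.612 × 10^-3 A.
6.90 / 6.612 × 10^-3 = 1.044 × 10^3

1.044 × 10^3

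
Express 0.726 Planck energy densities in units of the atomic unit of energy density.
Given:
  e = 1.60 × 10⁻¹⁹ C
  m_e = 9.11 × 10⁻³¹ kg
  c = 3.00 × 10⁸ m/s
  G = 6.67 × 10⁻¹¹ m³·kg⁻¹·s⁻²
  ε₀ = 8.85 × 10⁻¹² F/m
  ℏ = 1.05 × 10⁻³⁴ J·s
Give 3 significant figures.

1.13 × 10¹⁰⁰

Planck energy density: u_P = c⁷/(ℏG²) = 4.68 × 10¹¹³ J/m³
atomic unit of energy density: u_au = E_h/a₀³ = m_e⁴e¹⁰/((4πε₀)⁵ℏ⁸) = 3.01 × 10¹³ J/m³
0.726 × 4.68 × 10¹¹³ / 3.01 × 10¹³ = 1.13 × 10¹⁰⁰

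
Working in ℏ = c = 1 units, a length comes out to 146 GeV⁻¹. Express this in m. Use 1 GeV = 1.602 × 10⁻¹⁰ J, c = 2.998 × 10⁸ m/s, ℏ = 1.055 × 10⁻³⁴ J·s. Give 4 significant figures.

A length is [E]⁻¹ in ℏ=c=1; restore one factor of ℏc.
1 GeV⁻¹ → ℏc × (1 GeV in J)⁻¹ = 1.974 × 10⁻¹⁶ m.
Result: 146 × 1.974 × 10⁻¹⁶ = 2.883 × 10⁻¹⁴ m.

2.883 × 10⁻¹⁴ m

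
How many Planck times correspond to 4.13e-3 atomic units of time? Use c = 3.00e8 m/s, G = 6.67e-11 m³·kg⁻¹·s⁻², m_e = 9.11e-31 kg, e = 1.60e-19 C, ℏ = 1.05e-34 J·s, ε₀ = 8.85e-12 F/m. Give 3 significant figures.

1.84e24

atomic unit of time: τ_au = (4πε₀)²ℏ³/(m_e e⁴) = 2.40e-17 s
Planck time: t_P = √(ℏG/c⁵) = 5.37e-44 s
4.13e-3 × 2.40e-17 / 5.37e-44 = 1.84e24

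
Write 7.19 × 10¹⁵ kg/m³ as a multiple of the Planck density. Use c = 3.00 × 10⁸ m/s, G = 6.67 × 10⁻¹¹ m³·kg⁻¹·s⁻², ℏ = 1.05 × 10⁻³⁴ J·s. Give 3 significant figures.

1.38 × 10⁻⁸¹

Planck density: ρ_P = c⁵/(ℏG²) = 5.20 × 10⁹⁶ kg/m³.
7.19 × 10¹⁵ / 5.20 × 10⁹⁶ = 1.38 × 10⁻⁸¹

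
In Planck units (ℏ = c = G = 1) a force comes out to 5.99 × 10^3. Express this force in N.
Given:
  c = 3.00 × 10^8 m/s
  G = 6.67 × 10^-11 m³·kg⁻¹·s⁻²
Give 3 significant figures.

One Planck force: F_P = c⁴/G = 1.21 × 10^44 N.
5.99 × 10^3 × 1.21 × 10^44 N = 7.27 × 10^47 N

7.27 × 10^47 N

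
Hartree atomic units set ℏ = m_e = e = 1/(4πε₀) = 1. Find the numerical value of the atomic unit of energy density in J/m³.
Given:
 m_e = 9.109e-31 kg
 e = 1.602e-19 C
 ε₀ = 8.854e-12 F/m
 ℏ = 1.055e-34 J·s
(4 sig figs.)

2.929e13 J/m³

From ℏ = m_e = e = 1/(4πε₀) = 1 the energy density scale is u_au = E_h/a₀³ = m_e⁴e¹⁰/((4πε₀)⁵ℏ⁸).
E_h = 4.354e-18 J
a₀ = 5.297e-11 m
E_h/a₀³ = 2.929e13 J/m³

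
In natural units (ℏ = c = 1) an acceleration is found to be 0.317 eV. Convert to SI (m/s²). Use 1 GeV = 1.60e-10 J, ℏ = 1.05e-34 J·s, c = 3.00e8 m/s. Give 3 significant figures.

1.45e23 m/s²

Acceleration is [L]/[T]² = c·[E]/ℏ.
1 GeV → c/ℏ × (1 GeV in J) = 4.57e32 m/s².
Convert the energy scale: 0.317 eV = 3.17e-10 GeV.
Result: 3.17e-10 × 4.57e32 = 1.45e23 m/s².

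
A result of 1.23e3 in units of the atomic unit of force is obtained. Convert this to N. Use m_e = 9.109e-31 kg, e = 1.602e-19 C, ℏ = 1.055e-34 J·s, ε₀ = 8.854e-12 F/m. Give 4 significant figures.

One atomic unit of force: F_au = E_h/a₀ = m_e²e⁶/((4πε₀)³ℏ⁴) = 8.220e-8 N.
1.23e3 × 8.220e-8 N = 1.011e-4 N

1.011e-4 N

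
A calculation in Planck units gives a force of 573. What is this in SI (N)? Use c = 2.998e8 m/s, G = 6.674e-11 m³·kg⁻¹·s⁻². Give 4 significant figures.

6.936e46 N

One Planck force: F_P = c⁴/G = 1.210e44 N.
573 × 1.210e44 N = 6.936e46 N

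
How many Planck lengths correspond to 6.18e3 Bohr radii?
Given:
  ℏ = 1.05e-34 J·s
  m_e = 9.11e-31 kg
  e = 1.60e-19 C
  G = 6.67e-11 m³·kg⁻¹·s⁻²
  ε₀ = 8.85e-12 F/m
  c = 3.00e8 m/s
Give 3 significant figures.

2.02e28

Bohr radius: a₀ = 4πε₀ℏ²/(m_e e²) = 5.26e-11 m
Planck length: ℓ_P = √(ℏG/c³) = 1.61e-35 m
6.18e3 × 5.26e-11 / 1.61e-35 = 2.02e28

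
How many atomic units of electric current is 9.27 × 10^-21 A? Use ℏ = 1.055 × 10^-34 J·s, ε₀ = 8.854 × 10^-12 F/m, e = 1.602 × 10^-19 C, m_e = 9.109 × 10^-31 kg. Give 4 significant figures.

atomic unit of electric current: I_au = e E_h/ℏ = m_e e⁵/((4πε₀)²ℏ³) = 6.612 × 10^-3 A.
9.27 × 10^-21 / 6.612 × 10^-3 = 1.402 × 10^-18

1.402 × 10^-18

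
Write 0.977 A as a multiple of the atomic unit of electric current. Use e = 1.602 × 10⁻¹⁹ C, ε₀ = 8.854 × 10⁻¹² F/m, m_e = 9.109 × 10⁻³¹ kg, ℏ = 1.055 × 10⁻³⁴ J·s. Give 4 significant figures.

atomic unit of electric current: I_au = e E_h/ℏ = m_e e⁵/((4πε₀)²ℏ³) = 6.612 × 10⁻³ A.
0.977 / 6.612 × 10⁻³ = 147.8

147.8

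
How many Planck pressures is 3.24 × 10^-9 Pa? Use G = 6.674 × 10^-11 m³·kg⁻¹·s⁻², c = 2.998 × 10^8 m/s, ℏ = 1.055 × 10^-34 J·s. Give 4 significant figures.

Planck pressure: p_P = c⁷/(ℏG²) = 4.632 × 10^113 Pa.
3.24 × 10^-9 / 4.632 × 10^113 = 6.994 × 10^-123

6.994 × 10^-123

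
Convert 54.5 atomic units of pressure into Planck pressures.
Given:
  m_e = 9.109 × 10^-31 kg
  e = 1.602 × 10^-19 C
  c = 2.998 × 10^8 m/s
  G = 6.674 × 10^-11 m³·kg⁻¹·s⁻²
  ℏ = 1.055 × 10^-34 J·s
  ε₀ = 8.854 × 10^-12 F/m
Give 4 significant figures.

3.446 × 10^-99

atomic unit of pressure: P_au = E_h/a₀³ = m_e⁴e¹⁰/((4πε₀)⁵ℏ⁸) = 2.929 × 10^13 Pa
Planck pressure: p_P = c⁷/(ℏG²) = 4.632 × 10^113 Pa
54.5 × 2.929 × 10^13 / 4.632 × 10^113 = 3.446 × 10^-99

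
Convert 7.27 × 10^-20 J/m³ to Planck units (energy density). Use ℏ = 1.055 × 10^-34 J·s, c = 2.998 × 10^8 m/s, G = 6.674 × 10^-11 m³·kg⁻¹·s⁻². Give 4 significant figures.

Planck energy density: u_P = c⁷/(ℏG²) = 4.632 × 10^113 J/m³.
7.27 × 10^-20 / 4.632 × 10^113 = 1.569 × 10^-133

1.569 × 10^-133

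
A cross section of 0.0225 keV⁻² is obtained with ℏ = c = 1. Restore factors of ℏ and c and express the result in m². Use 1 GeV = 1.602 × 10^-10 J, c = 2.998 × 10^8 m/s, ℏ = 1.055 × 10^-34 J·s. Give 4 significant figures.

8.771 × 10^-22 m²

Area is [L]² = [E]⁻²·(ℏc)²; restore (ℏc)².
1 GeV⁻² → (ℏc)² × (1 GeV in J)⁻² = 3.898 × 10^-32 m².
Convert the energy scale: 0.0225 keV⁻² = 2.25 × 10^10 GeV⁻².
Result: 2.25 × 10^10 × 3.898 × 10^-32 = 8.771 × 10^-22 m².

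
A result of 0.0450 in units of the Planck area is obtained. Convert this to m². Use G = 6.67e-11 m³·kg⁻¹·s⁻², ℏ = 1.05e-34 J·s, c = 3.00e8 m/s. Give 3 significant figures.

One Planck area: A_P = ℏG/c³ = 2.59e-70 m².
0.0450 × 2.59e-70 m² = 1.17e-71 m²

1.17e-71 m²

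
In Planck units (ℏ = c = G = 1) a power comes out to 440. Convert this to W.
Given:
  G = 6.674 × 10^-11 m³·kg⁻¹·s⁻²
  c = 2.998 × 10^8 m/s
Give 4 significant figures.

One Planck power: P_P = c⁵/G = 3.629 × 10^52 W.
440 × 3.629 × 10^52 W = 1.597 × 10^55 W

1.597 × 10^55 W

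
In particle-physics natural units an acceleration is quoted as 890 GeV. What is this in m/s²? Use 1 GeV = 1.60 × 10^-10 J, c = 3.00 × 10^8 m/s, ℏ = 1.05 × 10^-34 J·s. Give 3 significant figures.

4.07 × 10^35 m/s²

Acceleration is [L]/[T]² = c·[E]/ℏ.
1 GeV → c/ℏ × (1 GeV in J) = 4.57 × 10^32 m/s².
Result: 890 × 4.57 × 10^32 = 4.07 × 10^35 m/s².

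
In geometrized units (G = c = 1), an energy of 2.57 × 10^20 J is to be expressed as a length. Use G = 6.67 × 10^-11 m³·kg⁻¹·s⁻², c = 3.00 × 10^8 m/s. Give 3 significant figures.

2.12 × 10^-24 m

Energy → length via G/c⁴.
2.57 × 10^20 J × (G/c⁴) = 2.12 × 10^-24 m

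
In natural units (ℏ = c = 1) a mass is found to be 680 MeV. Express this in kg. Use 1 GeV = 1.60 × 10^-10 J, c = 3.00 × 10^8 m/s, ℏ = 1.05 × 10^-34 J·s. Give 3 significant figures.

Mass is [E]/c²; divide by c².
1 GeV → 1/c² × (1 GeV in J) = 1.78 × 10^-27 kg.
Convert the energy scale: 680 MeV = 0.680 GeV.
Result: 0.680 × 1.78 × 10^-27 = 1.21 × 10^-27 kg.

1.21 × 10^-27 kg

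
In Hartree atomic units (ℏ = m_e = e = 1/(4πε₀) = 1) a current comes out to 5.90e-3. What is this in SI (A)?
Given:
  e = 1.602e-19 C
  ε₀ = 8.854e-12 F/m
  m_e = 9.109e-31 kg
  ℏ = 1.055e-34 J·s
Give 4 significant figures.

3.901e-5 A

One atomic unit of electric current: I_au = e E_h/ℏ = m_e e⁵/((4πε₀)²ℏ³) = 6.612e-3 A.
5.90e-3 × 6.612e-3 A = 3.901e-5 A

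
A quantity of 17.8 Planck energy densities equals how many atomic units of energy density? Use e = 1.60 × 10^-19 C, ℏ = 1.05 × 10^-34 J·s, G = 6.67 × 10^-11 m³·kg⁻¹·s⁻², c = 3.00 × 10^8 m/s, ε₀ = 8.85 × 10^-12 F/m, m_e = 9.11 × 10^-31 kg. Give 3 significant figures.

2.77 × 10^101

Planck energy density: u_P = c⁷/(ℏG²) = 4.68 × 10^113 J/m³
atomic unit of energy density: u_au = E_h/a₀³ = m_e⁴e¹⁰/((4πε₀)⁵ℏ⁸) = 3.01 × 10^13 J/m³
17.8 × 4.68 × 10^113 / 3.01 × 10^13 = 2.77 × 10^101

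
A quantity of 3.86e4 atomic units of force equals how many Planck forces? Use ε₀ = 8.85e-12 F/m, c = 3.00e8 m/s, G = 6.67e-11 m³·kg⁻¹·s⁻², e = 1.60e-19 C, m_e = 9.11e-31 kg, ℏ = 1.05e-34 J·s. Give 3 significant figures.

2.65e-47

atomic unit of force: F_au = E_h/a₀ = m_e²e⁶/((4πε₀)³ℏ⁴) = 8.33e-8 N
Planck force: F_P = c⁴/G = 1.21e44 N
3.86e4 × 8.33e-8 / 1.21e44 = 2.65e-47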